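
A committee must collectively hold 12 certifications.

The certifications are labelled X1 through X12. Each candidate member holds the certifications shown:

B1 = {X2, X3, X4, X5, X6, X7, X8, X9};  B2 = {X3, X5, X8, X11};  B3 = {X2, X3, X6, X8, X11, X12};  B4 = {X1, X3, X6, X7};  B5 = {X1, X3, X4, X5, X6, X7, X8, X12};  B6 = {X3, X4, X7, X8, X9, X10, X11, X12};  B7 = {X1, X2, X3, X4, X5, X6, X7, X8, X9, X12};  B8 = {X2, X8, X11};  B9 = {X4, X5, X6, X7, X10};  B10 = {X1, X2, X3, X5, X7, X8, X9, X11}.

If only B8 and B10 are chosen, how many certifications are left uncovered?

4

Union of B8, B10 = {X1, X2, X3, X5, X7, X8, X9, X11}.
Not covered: X4, X6, X10, X12 — 4 certifications.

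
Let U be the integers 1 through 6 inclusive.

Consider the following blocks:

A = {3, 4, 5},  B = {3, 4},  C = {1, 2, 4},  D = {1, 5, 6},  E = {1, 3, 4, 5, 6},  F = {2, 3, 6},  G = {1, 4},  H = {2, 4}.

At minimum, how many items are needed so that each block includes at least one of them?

The 2 items {4, 6} hit every block.
The blocks F, G are pairwise disjoint, so any hitting set needs a separate item for each — at least 2. Hence 2 is optimal.

2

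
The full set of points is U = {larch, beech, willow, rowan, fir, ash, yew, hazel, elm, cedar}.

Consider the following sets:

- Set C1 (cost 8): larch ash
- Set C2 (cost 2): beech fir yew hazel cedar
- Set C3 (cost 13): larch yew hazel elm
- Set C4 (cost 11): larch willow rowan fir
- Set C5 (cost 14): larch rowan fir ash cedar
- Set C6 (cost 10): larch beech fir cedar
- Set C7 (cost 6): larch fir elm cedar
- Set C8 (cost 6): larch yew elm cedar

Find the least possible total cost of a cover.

C1, C2, C4, C8 together cover every point (C1 ∪ C2 ∪ C4 ∪ C8 = {larch, beech, willow, rowan, fir, ash, yew, hazel, elm, cedar}); total cost 8 + 2 + 11 + 6 = 27.
No covering selection has total cost below 27.

27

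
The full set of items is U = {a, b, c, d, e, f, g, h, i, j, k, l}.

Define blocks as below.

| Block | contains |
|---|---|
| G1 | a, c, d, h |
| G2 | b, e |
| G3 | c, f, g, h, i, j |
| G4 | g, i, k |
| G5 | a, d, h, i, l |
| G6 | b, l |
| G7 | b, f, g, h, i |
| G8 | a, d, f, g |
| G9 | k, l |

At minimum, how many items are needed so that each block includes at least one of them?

4

The 4 items {b, d, i, l} hit every block.
No choice of 3 items meets every block, so 4 is the minimum.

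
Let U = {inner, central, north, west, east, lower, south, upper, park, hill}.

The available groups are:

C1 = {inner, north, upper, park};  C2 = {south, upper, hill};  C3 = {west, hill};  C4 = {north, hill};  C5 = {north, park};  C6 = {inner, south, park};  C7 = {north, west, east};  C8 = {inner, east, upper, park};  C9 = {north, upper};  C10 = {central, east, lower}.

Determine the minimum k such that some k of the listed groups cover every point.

C2 and C6 and C7 and C10 together: C2 ∪ C6 ∪ C7 ∪ C10 = {inner, central, north, west, east, lower, south, upper, park, hill} — every point is covered.
No 3 of the 10 groups cover everything (all 120 combinations miss at least one point), so 4 is optimal.

4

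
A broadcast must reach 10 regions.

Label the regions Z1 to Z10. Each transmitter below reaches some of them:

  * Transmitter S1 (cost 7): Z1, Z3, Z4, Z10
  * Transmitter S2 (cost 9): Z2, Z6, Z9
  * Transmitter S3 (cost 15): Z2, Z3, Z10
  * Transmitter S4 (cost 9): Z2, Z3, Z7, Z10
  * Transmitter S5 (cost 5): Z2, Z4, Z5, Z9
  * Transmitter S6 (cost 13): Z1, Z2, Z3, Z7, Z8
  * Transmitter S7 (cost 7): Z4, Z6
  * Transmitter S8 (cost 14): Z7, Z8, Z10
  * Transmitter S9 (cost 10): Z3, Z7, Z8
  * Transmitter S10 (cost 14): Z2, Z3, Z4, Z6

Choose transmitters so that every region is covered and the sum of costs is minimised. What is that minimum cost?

29

S1, S5, S7, S9 together cover every region (S1 ∪ S5 ∪ S7 ∪ S9 = {Z1, Z2, Z3, Z4, Z5, Z6, Z7, Z8, Z9, Z10}); total cost 7 + 5 + 7 + 10 = 29.
No covering selection has total cost below 29.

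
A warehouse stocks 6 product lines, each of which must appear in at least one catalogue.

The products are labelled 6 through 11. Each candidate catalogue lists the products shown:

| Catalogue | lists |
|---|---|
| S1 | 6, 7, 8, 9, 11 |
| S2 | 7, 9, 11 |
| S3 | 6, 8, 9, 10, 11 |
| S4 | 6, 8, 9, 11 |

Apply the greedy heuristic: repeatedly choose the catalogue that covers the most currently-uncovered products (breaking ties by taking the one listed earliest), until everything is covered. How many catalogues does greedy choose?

Greedy: pick S1 (covers 5 new) → pick S3 (covers 1 new). Total picks: 2.

2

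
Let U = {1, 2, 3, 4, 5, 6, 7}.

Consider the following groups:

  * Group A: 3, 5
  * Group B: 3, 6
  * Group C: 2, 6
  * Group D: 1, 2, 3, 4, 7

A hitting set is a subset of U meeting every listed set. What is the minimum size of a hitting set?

H = {3, 6} meets every group (each contains at least one member of H), and |H| = 2.
The groups A, C are pairwise disjoint, so any hitting set needs a separate element for each — at least 2. Hence 2 is optimal.

2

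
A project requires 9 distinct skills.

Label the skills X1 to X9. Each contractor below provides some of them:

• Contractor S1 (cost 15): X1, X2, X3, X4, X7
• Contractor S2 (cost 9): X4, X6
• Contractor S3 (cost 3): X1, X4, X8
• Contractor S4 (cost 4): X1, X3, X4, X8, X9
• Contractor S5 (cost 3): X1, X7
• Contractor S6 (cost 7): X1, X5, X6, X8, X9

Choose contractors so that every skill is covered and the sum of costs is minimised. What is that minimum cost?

22

S1, S6 together cover every skill (S1 ∪ S6 = {X1, X2, X3, X4, X5, X6, X7, X8, X9}); total cost 15 + 7 = 22.
The greedy pick S4, S5, S6, S1 costs 29; no covering selection beats 22.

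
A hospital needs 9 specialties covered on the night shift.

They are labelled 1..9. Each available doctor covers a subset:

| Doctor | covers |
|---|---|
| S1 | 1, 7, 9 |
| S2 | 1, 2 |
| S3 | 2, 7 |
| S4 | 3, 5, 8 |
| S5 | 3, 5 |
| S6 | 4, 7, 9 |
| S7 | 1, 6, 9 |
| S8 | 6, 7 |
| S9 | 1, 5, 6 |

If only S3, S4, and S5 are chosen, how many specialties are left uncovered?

4

Union of S3, S4, S5 = {2, 3, 5, 7, 8}.
Not covered: 1, 4, 6, 9 — 4 specialties.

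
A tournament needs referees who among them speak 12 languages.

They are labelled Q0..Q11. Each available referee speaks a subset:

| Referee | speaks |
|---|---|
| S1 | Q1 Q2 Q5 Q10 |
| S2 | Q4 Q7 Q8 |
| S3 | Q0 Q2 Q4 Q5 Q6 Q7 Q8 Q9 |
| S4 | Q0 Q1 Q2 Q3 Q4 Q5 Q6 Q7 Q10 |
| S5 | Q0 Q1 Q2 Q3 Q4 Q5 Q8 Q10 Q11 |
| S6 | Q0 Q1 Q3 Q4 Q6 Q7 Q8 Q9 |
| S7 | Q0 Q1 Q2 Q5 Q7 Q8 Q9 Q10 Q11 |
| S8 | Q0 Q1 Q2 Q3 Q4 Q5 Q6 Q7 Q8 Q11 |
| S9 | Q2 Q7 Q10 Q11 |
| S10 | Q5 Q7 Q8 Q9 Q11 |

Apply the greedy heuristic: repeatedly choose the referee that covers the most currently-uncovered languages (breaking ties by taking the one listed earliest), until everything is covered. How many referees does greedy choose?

2

Greedy: pick S8 (covers 10 new) → pick S7 (covers 2 new). Total picks: 2.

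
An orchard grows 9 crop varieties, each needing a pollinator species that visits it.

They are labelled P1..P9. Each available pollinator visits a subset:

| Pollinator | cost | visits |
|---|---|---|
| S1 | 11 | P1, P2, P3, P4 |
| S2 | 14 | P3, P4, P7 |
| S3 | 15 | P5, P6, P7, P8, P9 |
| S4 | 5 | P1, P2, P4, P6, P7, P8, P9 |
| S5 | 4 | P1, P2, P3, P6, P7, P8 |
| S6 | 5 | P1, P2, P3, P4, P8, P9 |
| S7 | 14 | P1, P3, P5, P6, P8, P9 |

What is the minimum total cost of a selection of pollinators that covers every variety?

S4, S7 together cover every variety (S4 ∪ S7 = {P1, P2, P3, P4, P5, P6, P7, P8, P9}); total cost 5 + 14 = 19.
The greedy pick S5, S4, S7 costs 23; no covering selection beats 19.

19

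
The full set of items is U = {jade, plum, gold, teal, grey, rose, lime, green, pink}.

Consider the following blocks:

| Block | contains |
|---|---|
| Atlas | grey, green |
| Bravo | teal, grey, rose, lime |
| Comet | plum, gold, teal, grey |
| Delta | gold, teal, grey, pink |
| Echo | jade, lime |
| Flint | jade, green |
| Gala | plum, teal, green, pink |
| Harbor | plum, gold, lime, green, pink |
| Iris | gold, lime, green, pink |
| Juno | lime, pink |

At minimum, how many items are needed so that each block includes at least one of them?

The 3 items {gold, lime, green} hit every block.
The blocks Comet, Flint, Juno are pairwise disjoint, so any hitting set needs a separate item for each — at least 3. Hence 3 is optimal.

3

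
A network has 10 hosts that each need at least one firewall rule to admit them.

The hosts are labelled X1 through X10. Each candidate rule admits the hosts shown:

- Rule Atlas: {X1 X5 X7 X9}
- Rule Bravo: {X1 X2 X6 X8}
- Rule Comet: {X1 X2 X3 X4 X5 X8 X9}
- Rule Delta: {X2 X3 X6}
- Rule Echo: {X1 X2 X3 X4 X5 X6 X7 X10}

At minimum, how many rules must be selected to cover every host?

2

Take {Comet, Echo}. Their union is {X1, X2, X3, X4, X5, X6, X7, X8, X9, X10}, which is all 10 hosts.
No single rule has all 10 hosts (the largest, Echo, has 8), so 2 is optimal.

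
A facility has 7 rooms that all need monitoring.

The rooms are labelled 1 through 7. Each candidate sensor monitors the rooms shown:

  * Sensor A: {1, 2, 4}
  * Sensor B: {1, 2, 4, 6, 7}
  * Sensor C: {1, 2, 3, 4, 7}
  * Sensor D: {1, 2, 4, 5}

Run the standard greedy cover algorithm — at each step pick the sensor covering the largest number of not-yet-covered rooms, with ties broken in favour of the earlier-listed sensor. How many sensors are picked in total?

Greedy: pick B (covers 5 new) → pick C (covers 1 new) → pick D (covers 1 new). Total picks: 3.

3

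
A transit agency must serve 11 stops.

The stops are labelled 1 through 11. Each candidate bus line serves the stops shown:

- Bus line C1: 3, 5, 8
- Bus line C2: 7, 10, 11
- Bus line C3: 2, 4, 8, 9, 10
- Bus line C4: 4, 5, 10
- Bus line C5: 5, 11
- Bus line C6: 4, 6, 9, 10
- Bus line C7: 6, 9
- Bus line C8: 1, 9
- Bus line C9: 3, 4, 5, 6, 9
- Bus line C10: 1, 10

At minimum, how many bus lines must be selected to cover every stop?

Take {C2, C3, C9, C10}. Their union is {1, 2, 3, 4, 5, 6, 7, 8, 9, 10, 11}, which is all 11 stops.
No 3 of the 10 bus lines cover everything (all 120 combinations miss at least one stop), so 4 is optimal.

4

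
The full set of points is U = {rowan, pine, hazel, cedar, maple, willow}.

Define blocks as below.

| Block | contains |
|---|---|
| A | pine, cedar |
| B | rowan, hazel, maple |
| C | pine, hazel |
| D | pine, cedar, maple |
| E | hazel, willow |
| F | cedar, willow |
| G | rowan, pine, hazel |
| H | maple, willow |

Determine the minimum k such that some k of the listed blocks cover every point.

3

Take {D, F, G}. Their union is {rowan, pine, hazel, cedar, maple, willow}, which is all 6 points.
No 2 of the 8 blocks cover everything (all 28 combinations miss at least one point), so 3 is optimal.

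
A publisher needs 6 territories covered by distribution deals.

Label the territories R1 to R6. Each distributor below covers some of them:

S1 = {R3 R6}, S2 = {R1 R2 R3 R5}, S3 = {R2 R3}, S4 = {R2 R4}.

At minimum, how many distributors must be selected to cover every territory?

S1 and S2 and S4 together: S1 ∪ S2 ∪ S4 = {R1, R2, R3, R4, R5, R6} — every territory is covered.
Only S2 contains R1, so S2 is forced; the remaining 2 territories need at least 2 more distributors (each remaining distributor adds at most 1) — so at least 3 distributors are needed, and 3 is optimal.

3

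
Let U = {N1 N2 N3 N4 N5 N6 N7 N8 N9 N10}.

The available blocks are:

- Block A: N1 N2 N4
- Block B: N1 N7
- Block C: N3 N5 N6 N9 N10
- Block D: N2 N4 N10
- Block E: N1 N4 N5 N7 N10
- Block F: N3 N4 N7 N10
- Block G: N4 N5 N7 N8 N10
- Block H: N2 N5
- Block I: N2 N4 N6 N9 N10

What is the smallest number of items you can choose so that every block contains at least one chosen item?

T = {N1, N5, N10} meets every block (each contains at least one member of T), and |T| = 3.
No choice of 2 items meets every block, so 3 is the minimum.

3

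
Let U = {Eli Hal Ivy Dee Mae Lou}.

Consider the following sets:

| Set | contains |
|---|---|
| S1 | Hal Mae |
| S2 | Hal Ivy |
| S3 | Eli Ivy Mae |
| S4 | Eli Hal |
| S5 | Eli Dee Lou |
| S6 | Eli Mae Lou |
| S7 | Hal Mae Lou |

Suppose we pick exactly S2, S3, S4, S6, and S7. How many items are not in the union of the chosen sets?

Union of S2, S3, S4, S6, S7 = {Eli, Hal, Ivy, Mae, Lou}.
Not covered: Dee — 1 item.

1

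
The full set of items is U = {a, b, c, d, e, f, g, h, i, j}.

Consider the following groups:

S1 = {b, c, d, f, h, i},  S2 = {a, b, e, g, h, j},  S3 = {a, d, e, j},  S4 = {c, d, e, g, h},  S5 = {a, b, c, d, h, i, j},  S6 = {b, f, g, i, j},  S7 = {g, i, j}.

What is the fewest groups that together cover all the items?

Take {S1, S2}. Their union is {a, b, c, d, e, f, g, h, i, j}, which is all 10 items.
No single group has all 10 items (the largest, S5, has 7), so 2 is optimal.

2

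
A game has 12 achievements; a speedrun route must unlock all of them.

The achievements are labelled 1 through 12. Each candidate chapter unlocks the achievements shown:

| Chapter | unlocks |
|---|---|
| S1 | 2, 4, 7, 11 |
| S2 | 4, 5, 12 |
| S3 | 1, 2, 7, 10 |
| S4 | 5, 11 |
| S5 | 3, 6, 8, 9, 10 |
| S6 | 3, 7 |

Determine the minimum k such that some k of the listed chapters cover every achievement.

Take {S2, S3, S4, S5}. Their union is {1, 2, 3, 4, 5, 6, 7, 8, 9, 10, 11, 12}, which is all 12 achievements.
No 3 of the 6 chapters cover everything (all 20 combinations miss at least one achievement), so 4 is optimal.

4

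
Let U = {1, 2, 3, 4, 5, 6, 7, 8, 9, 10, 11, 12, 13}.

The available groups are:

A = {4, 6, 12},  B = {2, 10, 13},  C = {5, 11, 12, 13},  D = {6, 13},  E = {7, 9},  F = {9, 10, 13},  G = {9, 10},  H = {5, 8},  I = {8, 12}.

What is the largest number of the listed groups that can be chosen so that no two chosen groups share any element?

A, B, E, H are pairwise disjoint (A={4,6,12}; B={2,10,13}; E={7,9}; H={5,8}).
Every remaining group overlaps one of these, and no 5 of the listed groups are pairwise disjoint, so 4 is the maximum.

4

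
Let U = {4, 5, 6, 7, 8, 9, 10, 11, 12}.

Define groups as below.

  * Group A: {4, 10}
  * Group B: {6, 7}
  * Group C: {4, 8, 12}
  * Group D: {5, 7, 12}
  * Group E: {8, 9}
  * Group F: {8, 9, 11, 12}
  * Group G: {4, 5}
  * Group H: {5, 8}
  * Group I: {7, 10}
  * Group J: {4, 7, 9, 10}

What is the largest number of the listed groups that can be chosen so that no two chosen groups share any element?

3

A, B, H are pairwise disjoint (A={4,10}; B={6,7}; H={5,8}).
Every remaining group overlaps one of these, and no 4 of the listed groups are pairwise disjoint, so 3 is the maximum.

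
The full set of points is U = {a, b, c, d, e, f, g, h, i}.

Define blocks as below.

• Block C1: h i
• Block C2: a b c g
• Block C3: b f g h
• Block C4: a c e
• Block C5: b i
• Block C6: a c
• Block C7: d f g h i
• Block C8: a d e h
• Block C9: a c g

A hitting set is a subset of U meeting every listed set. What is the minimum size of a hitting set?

Take T = {a, h, i}. Each listed block contains at least one of these, so T is a hitting set of size 3.
No choice of 2 points meets every block, so 3 is the minimum.

3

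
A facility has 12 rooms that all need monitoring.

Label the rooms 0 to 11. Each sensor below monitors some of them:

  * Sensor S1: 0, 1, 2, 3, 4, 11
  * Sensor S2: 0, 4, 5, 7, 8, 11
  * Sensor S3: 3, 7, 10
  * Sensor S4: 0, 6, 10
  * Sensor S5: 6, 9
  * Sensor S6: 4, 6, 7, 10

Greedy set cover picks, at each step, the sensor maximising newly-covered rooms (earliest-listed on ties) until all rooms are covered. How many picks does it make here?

Greedy: pick S1 (covers 6 new) → pick S2 (covers 3 new) → pick S4 (covers 2 new) → pick S5 (covers 1 new). Total picks: 4.

4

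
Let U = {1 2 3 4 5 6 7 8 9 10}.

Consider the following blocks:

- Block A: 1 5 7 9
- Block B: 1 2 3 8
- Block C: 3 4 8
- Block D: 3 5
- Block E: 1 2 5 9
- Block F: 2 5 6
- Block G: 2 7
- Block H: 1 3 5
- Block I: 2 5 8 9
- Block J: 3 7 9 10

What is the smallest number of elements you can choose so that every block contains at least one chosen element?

Take T = {3, 5, 7}. Each listed block contains at least one of these, so T is a hitting set of size 3.
No choice of 2 elements meets every block, so 3 is the minimum.

3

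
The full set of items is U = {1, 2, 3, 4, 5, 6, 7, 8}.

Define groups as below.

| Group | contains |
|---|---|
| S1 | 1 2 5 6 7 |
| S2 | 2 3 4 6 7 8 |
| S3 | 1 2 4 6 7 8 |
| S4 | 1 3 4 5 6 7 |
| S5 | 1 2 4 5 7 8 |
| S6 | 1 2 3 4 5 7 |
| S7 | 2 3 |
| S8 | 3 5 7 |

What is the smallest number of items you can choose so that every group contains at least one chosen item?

2

The 2 items {2, 3} hit every group.
No single item lies in every group, so at least 2 are needed and 2 is optimal.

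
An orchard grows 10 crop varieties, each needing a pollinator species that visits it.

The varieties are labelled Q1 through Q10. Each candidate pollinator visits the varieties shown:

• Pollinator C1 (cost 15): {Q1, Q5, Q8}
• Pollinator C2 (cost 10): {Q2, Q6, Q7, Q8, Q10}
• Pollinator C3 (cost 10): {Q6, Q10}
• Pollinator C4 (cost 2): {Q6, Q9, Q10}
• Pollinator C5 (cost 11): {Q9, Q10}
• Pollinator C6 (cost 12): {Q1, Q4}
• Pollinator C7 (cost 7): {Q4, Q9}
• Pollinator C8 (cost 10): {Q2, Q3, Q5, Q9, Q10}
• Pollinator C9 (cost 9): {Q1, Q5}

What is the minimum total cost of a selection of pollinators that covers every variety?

32

C2, C6, C8 together cover every variety (C2 ∪ C6 ∪ C8 = {Q1, Q2, Q3, Q4, Q5, Q6, Q7, Q8, Q9, Q10}); total cost 10 + 12 + 10 = 32.
The greedy pick C4, C2, C9, C7, C8 costs 38; no covering selection beats 32.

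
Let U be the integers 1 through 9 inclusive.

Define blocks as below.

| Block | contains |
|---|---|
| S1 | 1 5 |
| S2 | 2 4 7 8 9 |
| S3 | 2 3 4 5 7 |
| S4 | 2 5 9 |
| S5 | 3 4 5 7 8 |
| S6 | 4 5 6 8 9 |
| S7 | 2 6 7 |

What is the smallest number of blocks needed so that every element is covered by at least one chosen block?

3

S1, S3, and S6 cover everything between them: the union {1, 2, 3, 4, 5, 6, 7, 8, 9} is all of U.
Only S1 contains 1, so S1 is forced; the remaining 7 elements need at least 2 more blocks (each remaining block adds at most 5) — so at least 3 blocks are needed, and 3 is optimal.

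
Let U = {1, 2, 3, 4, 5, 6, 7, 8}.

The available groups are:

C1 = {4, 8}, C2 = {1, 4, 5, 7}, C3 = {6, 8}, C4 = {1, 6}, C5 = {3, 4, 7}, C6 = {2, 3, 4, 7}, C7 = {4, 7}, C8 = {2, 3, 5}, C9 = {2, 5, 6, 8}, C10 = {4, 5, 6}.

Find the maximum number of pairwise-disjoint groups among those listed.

3

C4, C7, C8 are pairwise disjoint (C4={1,6}; C7={4,7}; C8={2,3,5}).
Every remaining group overlaps one of these, and no 4 of the listed groups are pairwise disjoint, so 3 is the maximum.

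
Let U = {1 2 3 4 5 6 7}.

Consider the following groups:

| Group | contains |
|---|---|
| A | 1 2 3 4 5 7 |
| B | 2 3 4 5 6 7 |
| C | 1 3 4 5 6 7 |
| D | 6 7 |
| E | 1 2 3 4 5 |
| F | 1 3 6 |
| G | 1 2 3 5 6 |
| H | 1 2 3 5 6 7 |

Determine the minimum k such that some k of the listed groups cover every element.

2

D and E cover everything between them: the union {1, 2, 3, 4, 5, 6, 7} is all of U.
No single group has all 7 elements (the largest, A, has 6), so 2 is optimal.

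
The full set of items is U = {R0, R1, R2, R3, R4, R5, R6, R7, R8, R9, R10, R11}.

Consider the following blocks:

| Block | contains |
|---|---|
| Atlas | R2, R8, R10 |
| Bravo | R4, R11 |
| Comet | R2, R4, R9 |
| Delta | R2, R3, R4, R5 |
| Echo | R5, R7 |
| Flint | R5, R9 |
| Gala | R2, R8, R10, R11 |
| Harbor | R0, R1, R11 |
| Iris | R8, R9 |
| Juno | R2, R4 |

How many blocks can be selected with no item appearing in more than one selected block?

4

Echo, Harbor, Iris, Juno are pairwise disjoint (Echo={R5,R7}; Harbor={R0,R1,R11}; Iris={R8,R9}; Juno={R2,R4}).
Every remaining block overlaps one of these, and no 5 of the listed blocks are pairwise disjoint, so 4 is the maximum.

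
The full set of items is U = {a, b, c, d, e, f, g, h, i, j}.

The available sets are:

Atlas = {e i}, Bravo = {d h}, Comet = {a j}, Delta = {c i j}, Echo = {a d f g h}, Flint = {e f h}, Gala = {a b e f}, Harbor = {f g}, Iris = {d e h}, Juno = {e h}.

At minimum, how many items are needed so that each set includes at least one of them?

T = {e, g, h, j} meets every set (each contains at least one member of T), and |T| = 4.
The sets Atlas, Bravo, Comet, Harbor are pairwise disjoint, so any hitting set needs a separate item for each — at least 4. Hence 4 is optimal.

4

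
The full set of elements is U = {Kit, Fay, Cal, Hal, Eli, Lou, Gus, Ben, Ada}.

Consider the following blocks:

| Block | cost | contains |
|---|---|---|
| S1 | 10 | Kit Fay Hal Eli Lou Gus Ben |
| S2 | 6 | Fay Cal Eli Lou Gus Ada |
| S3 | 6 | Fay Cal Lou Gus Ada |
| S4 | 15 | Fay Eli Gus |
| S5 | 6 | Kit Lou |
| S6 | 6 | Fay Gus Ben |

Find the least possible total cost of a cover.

16

S1, S2 together cover every element (S1 ∪ S2 = {Kit, Fay, Cal, Hal, Eli, Lou, Gus, Ben, Ada}); total cost 10 + 6 = 16.
No covering selection has total cost below 16.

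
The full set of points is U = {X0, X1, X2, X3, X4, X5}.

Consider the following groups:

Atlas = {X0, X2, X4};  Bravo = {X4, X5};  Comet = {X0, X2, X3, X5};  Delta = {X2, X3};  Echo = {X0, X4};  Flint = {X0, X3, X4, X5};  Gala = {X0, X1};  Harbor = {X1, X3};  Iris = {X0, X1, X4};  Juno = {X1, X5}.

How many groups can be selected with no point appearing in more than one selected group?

3

Bravo, Delta, Gala are pairwise disjoint (Bravo={X4,X5}; Delta={X2,X3}; Gala={X0,X1}).
Every remaining group overlaps one of these, and no 4 of the listed groups are pairwise disjoint, so 3 is the maximum.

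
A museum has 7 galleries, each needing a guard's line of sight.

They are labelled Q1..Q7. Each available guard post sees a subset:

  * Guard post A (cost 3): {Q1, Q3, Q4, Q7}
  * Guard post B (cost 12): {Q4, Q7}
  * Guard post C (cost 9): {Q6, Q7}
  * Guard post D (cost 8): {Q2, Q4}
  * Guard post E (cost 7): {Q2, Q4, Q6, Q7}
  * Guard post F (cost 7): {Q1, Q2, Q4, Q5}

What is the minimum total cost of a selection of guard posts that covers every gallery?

17

A, E, F together cover every gallery (A ∪ E ∪ F = {Q1, Q2, Q3, Q4, Q5, Q6, Q7}); total cost 3 + 7 + 7 = 17.
No covering selection has total cost below 17.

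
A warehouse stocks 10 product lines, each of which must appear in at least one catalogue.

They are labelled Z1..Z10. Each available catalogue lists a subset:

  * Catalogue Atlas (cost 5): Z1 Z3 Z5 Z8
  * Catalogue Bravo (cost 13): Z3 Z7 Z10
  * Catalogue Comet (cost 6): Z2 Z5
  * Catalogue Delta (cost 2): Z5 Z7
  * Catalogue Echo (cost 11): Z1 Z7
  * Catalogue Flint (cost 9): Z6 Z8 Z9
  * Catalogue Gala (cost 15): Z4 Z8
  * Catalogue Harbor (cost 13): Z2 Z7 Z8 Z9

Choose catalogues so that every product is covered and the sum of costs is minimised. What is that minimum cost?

48

Atlas, Bravo, Comet, Flint, Gala together cover every product (Atlas ∪ Bravo ∪ Comet ∪ Flint ∪ Gala = {Z1, Z2, Z3, Z4, Z5, Z6, Z7, Z8, Z9, Z10}); total cost 5 + 13 + 6 + 9 + 15 = 48.
The greedy pick Delta, Atlas, Flint, Comet, Bravo, Gala costs 50; no covering selection beats 48.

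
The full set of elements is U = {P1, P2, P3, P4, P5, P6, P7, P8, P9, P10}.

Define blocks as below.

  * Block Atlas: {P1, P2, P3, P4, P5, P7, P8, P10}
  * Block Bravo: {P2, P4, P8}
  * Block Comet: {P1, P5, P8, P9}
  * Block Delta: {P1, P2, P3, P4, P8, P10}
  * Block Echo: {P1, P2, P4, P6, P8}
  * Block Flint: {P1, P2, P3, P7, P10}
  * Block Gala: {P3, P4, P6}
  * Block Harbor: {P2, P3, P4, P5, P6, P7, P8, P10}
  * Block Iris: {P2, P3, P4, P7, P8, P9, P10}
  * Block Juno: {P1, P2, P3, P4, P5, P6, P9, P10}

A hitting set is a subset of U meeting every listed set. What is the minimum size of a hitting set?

2

Take H = {P3, P8}. Each listed block contains at least one of these, so H is a hitting set of size 2.
The blocks Comet, Gala are pairwise disjoint, so any hitting set needs a separate element for each — at least 2. Hence 2 is optimal.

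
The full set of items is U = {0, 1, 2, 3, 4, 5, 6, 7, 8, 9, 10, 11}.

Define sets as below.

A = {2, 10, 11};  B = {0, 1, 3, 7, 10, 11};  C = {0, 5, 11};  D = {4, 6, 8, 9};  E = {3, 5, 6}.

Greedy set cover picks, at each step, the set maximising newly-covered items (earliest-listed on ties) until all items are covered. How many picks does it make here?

4

Greedy: pick B (covers 6 new) → pick D (covers 4 new) → pick A (covers 1 new) → pick C (covers 1 new). Total picks: 4.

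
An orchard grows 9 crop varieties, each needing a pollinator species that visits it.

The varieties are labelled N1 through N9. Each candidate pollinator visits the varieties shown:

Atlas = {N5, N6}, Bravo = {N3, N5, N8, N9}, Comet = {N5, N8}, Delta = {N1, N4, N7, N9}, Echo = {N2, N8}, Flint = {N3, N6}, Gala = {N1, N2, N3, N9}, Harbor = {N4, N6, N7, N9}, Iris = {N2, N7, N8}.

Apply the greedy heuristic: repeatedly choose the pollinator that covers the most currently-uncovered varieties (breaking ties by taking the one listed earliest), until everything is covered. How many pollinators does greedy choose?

4

Greedy: pick Bravo (covers 4 new) → pick Delta (covers 3 new) → pick Atlas (covers 1 new) → pick Echo (covers 1 new). Total picks: 4.
(The true minimum cover uses only 3 pollinators, so greedy is not optimal here.)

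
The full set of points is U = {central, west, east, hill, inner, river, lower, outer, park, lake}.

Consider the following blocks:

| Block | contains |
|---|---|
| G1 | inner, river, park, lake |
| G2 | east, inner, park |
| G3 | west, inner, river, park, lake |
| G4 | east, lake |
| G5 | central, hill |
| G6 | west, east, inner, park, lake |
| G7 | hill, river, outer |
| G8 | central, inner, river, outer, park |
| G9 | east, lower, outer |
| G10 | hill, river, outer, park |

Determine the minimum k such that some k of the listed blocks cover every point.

G3 and G5 and G9 together: G3 ∪ G5 ∪ G9 = {central, west, east, hill, inner, river, lower, outer, park, lake} — every point is covered.
Only G9 contains lower, so G9 is forced; the remaining 7 points need at least 2 more blocks (each remaining block adds at most 5) — so at least 3 blocks are needed, and 3 is optimal.

3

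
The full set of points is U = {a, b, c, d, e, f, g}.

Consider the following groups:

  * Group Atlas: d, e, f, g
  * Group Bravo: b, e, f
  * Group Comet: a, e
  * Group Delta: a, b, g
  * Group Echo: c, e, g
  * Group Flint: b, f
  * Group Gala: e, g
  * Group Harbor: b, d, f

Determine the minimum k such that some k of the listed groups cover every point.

3

Take {Atlas, Delta, Echo}. Their union is {a, b, c, d, e, f, g}, which is all 7 points.
Only Echo contains c, so Echo is forced; the remaining 4 points need at least 2 more groups (each remaining group adds at most 3) — so at least 3 groups are needed, and 3 is optimal.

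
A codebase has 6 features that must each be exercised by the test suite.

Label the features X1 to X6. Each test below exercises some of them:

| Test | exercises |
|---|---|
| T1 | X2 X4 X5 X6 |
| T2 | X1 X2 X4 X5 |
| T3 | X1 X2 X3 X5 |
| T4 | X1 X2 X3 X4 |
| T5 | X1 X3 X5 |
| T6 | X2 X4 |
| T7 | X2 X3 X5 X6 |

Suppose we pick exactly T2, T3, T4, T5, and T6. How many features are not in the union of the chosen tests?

Union of T2, T3, T4, T5, T6 = {X1, X2, X3, X4, X5}.
Not covered: X6 — 1 feature.

1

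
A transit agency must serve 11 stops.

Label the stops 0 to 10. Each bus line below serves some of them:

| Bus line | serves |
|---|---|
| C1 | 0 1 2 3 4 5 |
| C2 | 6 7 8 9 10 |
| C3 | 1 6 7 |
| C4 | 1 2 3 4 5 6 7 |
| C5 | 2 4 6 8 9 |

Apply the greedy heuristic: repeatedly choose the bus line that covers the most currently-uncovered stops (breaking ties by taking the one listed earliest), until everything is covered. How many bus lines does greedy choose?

Greedy: pick C4 (covers 7 new) → pick C2 (covers 3 new) → pick C1 (covers 1 new). Total picks: 3.
(The true minimum cover uses only 2 bus lines, so greedy is not optimal here.)

3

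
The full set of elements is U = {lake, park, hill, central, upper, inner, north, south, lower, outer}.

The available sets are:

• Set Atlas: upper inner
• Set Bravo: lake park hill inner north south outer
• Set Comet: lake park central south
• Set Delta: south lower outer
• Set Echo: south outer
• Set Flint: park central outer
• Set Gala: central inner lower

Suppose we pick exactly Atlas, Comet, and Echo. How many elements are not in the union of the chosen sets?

Union of Atlas, Comet, Echo = {lake, park, central, upper, inner, south, outer}.
Not covered: hill, north, lower — 3 elements.

3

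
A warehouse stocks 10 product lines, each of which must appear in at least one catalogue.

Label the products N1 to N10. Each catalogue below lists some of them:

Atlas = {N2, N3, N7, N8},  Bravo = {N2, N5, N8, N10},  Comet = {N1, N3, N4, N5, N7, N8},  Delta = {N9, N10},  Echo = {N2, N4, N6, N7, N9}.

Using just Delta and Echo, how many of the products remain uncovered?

4

Union of Delta, Echo = {N2, N4, N6, N7, N9, N10}.
Not covered: N1, N3, N5, N8 — 4 products.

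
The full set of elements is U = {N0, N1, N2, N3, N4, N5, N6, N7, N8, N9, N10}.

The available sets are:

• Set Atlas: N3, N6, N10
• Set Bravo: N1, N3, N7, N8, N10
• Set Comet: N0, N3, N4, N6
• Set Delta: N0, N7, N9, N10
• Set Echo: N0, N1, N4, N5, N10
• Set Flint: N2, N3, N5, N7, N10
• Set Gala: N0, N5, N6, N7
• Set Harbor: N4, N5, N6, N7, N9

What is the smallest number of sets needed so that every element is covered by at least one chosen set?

4

Bravo and Comet and Flint and Harbor together: Bravo ∪ Comet ∪ Flint ∪ Harbor = {N0, N1, N2, N3, N4, N5, N6, N7, N8, N9, N10} — every element is covered.
No 3 of the 8 sets cover everything (all 56 combinations miss at least one element), so 4 is optimal.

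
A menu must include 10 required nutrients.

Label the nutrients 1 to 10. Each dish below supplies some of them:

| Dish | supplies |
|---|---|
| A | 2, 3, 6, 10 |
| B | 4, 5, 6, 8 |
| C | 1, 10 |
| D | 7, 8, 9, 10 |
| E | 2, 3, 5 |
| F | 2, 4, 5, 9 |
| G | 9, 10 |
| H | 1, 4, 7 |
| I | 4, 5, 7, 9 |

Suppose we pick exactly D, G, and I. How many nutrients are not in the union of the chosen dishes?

Union of D, G, I = {4, 5, 7, 8, 9, 10}.
Not covered: 1, 2, 3, 6 — 4 nutrients.

4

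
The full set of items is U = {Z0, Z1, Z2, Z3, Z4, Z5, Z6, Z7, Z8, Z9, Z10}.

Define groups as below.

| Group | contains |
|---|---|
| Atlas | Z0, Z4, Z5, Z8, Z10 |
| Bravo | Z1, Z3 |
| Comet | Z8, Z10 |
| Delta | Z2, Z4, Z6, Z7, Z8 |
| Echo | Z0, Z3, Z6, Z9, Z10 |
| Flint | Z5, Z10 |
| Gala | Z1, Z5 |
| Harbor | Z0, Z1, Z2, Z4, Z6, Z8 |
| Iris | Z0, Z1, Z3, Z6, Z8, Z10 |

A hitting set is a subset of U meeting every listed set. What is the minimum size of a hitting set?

The 3 items {Z1, Z4, Z10} hit every group.
The groups Bravo, Delta, Flint are pairwise disjoint, so any hitting set needs a separate item for each — at least 3. Hence 3 is optimal.

3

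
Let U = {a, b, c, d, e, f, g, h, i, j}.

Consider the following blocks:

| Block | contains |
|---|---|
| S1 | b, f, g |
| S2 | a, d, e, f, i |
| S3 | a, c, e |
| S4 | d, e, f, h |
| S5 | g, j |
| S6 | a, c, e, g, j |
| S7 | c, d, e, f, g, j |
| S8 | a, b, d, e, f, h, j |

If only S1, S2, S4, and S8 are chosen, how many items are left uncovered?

1

Union of S1, S2, S4, S8 = {a, b, d, e, f, g, h, i, j}.
Not covered: c — 1 item.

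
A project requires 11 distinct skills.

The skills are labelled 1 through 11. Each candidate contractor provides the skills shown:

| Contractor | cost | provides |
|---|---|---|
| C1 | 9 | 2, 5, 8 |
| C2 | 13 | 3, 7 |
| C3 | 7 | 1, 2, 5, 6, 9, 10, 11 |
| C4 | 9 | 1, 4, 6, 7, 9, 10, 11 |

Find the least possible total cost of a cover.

31

C1, C2, C4 together cover every skill (C1 ∪ C2 ∪ C4 = {1, 2, 3, 4, 5, 6, 7, 8, 9, 10, 11}); total cost 9 + 13 + 9 = 31.
The greedy pick C3, C4, C1, C2 costs 38; no covering selection beats 31.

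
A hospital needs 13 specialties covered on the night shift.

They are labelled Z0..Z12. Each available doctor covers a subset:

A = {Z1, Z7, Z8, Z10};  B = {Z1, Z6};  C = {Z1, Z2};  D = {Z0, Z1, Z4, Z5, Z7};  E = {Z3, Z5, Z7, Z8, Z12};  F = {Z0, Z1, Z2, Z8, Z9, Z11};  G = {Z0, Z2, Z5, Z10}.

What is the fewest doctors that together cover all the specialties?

B and D and E and F and G together: B ∪ D ∪ E ∪ F ∪ G = {Z0, Z1, Z2, Z3, Z4, Z5, Z6, Z7, Z8, Z9, Z10, Z11, Z12} — every specialty is covered.
No 4 of the 7 doctors cover everything (all 35 combinations miss at least one specialty), so 5 is optimal.

5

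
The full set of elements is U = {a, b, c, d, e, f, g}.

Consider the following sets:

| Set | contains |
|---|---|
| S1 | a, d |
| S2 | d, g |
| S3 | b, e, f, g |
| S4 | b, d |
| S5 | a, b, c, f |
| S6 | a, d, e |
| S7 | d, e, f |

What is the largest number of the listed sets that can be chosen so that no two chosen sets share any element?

2

S1, S3 are pairwise disjoint (S1={a,d}; S3={b,e,f,g}).
Every remaining set overlaps one of these, and no 3 of the listed sets are pairwise disjoint, so 2 is the maximum.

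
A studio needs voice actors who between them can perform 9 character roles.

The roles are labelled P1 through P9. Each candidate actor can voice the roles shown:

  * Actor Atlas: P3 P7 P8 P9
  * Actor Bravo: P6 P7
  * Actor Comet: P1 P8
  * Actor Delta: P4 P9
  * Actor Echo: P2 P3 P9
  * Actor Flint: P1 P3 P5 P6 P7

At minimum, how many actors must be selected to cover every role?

4

Take {Comet, Delta, Echo, Flint}. Their union is {P1, P2, P3, P4, P5, P6, P7, P8, P9}, which is all 9 roles.
No 3 of the 6 actors cover everything (all 20 combinations miss at least one role), so 4 is optimal.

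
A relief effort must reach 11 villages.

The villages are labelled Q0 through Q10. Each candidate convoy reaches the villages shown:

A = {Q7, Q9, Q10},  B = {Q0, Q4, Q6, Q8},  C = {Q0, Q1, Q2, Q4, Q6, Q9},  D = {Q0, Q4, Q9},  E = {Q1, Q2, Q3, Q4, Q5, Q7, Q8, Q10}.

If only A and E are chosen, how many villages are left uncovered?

2

Union of A, E = {Q1, Q2, Q3, Q4, Q5, Q7, Q8, Q9, Q10}.
Not covered: Q0, Q6 — 2 villages.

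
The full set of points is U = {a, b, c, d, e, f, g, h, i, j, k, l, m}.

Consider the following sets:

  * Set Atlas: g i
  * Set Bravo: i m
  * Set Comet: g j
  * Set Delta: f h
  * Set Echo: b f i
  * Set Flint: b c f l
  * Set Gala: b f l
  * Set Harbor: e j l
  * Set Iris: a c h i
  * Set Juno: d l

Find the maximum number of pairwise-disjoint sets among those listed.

4

Bravo, Comet, Delta, Juno are pairwise disjoint (Bravo={i,m}; Comet={g,j}; Delta={f,h}; Juno={d,l}).
Every remaining set overlaps one of these, and no 5 of the listed sets are pairwise disjoint, so 4 is the maximum.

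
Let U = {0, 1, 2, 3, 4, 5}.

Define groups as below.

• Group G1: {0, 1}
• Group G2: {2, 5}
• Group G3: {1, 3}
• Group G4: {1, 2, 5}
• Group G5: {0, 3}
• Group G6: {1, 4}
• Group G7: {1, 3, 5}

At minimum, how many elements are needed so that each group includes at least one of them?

3

Take H = {1, 2, 3}. Each listed group contains at least one of these, so H is a hitting set of size 3.
The groups G2, G5, G6 are pairwise disjoint, so any hitting set needs a separate element for each — at least 3. Hence 3 is optimal.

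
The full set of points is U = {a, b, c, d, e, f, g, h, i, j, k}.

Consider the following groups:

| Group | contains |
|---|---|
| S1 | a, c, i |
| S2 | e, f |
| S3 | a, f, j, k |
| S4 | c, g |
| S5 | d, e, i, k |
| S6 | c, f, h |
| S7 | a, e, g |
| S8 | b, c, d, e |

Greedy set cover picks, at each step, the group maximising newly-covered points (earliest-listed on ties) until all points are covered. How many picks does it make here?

Greedy: pick S3 (covers 4 new) → pick S8 (covers 4 new) → pick S1 (covers 1 new) → pick S4 (covers 1 new) → pick S6 (covers 1 new). Total picks: 5.

5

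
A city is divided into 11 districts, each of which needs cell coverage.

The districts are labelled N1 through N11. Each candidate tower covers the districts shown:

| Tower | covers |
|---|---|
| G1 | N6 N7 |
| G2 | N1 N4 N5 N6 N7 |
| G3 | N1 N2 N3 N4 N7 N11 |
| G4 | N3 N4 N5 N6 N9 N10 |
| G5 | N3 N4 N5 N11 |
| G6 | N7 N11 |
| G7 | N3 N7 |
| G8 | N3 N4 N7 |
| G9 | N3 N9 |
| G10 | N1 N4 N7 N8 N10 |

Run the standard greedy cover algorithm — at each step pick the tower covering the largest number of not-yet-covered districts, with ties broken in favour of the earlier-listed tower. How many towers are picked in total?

Greedy: pick G3 (covers 6 new) → pick G4 (covers 4 new) → pick G10 (covers 1 new). Total picks: 3.

3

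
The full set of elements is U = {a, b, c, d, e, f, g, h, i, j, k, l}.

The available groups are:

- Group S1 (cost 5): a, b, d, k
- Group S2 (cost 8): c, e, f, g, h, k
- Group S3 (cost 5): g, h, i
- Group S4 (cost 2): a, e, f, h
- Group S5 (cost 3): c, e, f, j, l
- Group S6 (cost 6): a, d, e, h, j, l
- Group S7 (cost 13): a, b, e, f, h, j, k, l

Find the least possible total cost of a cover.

S1, S3, S5 together cover every element (S1 ∪ S3 ∪ S5 = {a, b, c, d, e, f, g, h, i, j, k, l}); total cost 5 + 5 + 3 = 13.
The greedy pick S4, S5, S1, S3 costs 15; no covering selection beats 13.

13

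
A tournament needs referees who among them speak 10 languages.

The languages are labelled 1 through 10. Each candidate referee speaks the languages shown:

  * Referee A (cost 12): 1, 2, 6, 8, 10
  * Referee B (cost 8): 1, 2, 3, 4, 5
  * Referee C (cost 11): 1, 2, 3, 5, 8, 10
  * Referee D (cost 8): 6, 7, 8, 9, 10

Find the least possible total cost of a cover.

16

B, D together cover every language (B ∪ D = {1, 2, 3, 4, 5, 6, 7, 8, 9, 10}); total cost 8 + 8 = 16.
No covering selection has total cost below 16.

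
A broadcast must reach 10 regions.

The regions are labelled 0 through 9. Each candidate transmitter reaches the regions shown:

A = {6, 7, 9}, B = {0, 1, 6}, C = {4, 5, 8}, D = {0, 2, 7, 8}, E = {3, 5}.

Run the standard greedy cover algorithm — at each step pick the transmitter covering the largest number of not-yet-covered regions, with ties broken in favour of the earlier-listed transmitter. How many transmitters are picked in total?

5

Greedy: pick D (covers 4 new) → pick A (covers 2 new) → pick C (covers 2 new) → pick B (covers 1 new) → pick E (covers 1 new). Total picks: 5.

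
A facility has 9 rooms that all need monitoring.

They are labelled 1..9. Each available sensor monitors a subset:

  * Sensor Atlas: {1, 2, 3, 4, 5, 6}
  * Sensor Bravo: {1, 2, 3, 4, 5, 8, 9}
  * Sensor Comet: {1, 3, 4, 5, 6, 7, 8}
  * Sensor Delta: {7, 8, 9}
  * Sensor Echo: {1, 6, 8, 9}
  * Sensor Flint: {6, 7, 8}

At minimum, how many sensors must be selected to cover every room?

Take {Bravo, Flint}. Their union is {1, 2, 3, 4, 5, 6, 7, 8, 9}, which is all 9 rooms.
No single sensor has all 9 rooms (the largest, Bravo, has 7), so 2 is optimal.

2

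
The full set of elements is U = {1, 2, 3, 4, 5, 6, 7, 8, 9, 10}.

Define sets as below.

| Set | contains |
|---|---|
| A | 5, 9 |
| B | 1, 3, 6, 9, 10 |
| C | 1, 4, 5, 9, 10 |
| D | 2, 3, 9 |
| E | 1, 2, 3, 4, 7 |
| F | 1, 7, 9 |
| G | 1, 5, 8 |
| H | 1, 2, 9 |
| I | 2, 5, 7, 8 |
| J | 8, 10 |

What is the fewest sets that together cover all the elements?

B and C and I together: B ∪ C ∪ I = {1, 2, 3, 4, 5, 6, 7, 8, 9, 10} — every element is covered.
Only B contains 6, so B is forced; the remaining 5 elements need at least 2 more sets (each remaining set adds at most 4) — so at least 3 sets are needed, and 3 is optimal.

3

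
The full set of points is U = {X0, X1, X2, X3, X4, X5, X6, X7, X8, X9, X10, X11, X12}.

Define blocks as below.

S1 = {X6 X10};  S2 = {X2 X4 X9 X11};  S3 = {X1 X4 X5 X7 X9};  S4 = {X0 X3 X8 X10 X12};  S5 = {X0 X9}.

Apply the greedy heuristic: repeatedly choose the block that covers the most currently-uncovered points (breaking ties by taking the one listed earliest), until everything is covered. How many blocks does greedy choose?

Greedy: pick S3 (covers 5 new) → pick S4 (covers 5 new) → pick S2 (covers 2 new) → pick S1 (covers 1 new). Total picks: 4.

4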